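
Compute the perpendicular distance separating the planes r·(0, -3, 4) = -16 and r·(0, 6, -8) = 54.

11/5

Divide the second equation by -2 to match normals: -3y + 4z = -27.
With common normal n = (0, -3, 4) (|n| = 5), the distance is |(-16) − (-27)|/|n| = 11/5.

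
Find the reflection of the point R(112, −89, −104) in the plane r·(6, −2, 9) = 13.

(1340/11, -1015/11, -982/11)

n = (6, −2, 9), |n|² = 121, n·R − 13 = -99, so t = -99/121 = -9/11.
Foot F = R − (-9/11)·n = (1286/11, −997/11, −1063/11); the reflection is 2F − R = (1340/11, −1015/11, −982/11).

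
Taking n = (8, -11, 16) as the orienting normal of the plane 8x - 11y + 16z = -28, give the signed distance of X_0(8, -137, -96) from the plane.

n·X_0 − (-28) = 63.
|n| = 21, so the signed distance is 63/21 = 3.

3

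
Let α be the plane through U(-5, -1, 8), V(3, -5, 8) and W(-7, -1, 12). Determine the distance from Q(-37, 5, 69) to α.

√21

UV = (8, -4, 0) and UW = (-2, 0, 4), so a normal is n = UV × UW = (-16, -32, -8).
n = (-16, -32, -8); n·P − 48 = -168; |n| = 8√21; distance = 168/(8√21) = √21.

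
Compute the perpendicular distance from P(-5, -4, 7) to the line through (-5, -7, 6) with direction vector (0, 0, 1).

3

Direction vector d = (0, 0, 1).
AP = (0, 3, 1), and AP × d = (3, 0, 0).
|AP × d|² = 9 and |d|² = 1, so the distance is √9 = 3.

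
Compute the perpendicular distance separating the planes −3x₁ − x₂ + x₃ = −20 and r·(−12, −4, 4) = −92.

3√11/11

Divide the second equation by 4 to match normals: −3x₁ − x₂ + x₃ = -23.
Both planes have normal n = (−3, −1, 1), |n| = √11. Any point on the first plane is at distance |(-23) − (-20)|/|n| = 3/√11 from the second.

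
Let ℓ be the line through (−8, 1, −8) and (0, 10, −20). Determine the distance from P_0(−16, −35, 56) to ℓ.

8√13

A direction vector is d = (8, 9, −12).
AP = (−8, −36, 64), and AP × d = (−144, 416, 216).
|AP × d|² = 240448 and |d|² = 289, so the distance is √(240448/289) = √832 = 8√13.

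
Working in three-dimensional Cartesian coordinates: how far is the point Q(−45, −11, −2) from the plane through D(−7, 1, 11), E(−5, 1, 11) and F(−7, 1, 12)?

DE = (2, 0, 0) and DF = (0, 0, 1), so a normal is n = DE × DF = (0, −2, 0).
Then n·(−45, −11, −2) − (−2) = 24.
|n| = √(0 + 4 + 0) = 2, so the distance is |24|/2 = 12.

12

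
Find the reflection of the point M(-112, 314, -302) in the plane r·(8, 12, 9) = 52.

(-2000/17, 5194/17, -5242/17)

With n = (8, 12, 9), the signed offset is (n·M − 52)/|n|² = 102/289 = 6/17.
M' = M − 2t·n = (-112, 314, -302) − (12/17)·(8, 12, 9) = (-2000/17, 5194/17, -5242/17).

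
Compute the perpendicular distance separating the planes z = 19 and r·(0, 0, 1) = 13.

Both planes have normal n = (0, 0, 1), |n| = 1. Any point on the first plane is at distance |13 − 19|/|n| = 6/1 = 6 from the second.

6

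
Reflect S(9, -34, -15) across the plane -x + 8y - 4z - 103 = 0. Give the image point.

With n = (-1, 8, -4), the signed offset is (n·S − 103)/|n|² = -324/81 = -4.
S' = S − 2t·n = (9, -34, -15) − (-8)·(-1, 8, -4) = (1, 30, -47).

(1, 30, -47)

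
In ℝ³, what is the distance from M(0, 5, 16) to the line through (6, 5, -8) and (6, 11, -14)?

A direction vector is d = (0, 6, -6).
AP = (-6, 0, 24); AP·d = -144, |AP|² = 612, |d|² = 72.
distance² = |AP|² − (AP·d)²/|d|² = 612 − 20736/72 = 324, so the distance is 18.

18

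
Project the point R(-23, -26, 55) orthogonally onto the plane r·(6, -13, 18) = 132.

n = (6, -13, 18), |n|² = 529, and n·R − 132 = 1058.
t = 1058/529 = 2, so the foot is R − t·n = (-23, -26, 55) − 2·(6, -13, 18) = (-35, 0, 19).

(-35, 0, 19)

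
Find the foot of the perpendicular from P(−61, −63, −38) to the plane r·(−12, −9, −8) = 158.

(-1, -18, 2)

The perpendicular from P has direction n = (−12, −9, −8): r = (−61, −63, −38) + t(−12, −9, −8).
Substitute into the plane: n·(P + tn) = 158 gives 1603 + 289t = 158, so t = -5.
Foot = (−61, −63, −38) + (-5)·(−12, −9, −8) = (−1, −18, 2).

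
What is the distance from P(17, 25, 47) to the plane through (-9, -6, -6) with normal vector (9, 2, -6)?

2

The plane has equation n·(r − (-9, -6, -6)) = 0, i.e. n·r = -57.
n = (9, 2, -6); n·P − (-57) = -22; |n| = 11; distance = 22/11 = 2.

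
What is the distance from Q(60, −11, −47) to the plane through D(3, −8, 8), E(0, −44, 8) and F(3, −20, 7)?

DE = (−3, −36, 0) and DF = (0, −12, −1), so a normal is n = DE × DF = (36, −3, 36).
n = (36, −3, 36); n·P − 420 = 81; |n| = 51; distance = 81/51 = 27/17.

27/17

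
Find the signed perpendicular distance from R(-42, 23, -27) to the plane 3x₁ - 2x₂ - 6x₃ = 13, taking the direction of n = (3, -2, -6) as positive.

-23/7

n·R − 13 = -23.
|n| = 7, so the signed distance is -23/7.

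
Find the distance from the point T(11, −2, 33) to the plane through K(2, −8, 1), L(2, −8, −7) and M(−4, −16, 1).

KL = (0, 0, −8) and KM = (−6, −8, 0), so a normal is n = KL × KM = (−64, 48, 0).
n = (−64, 48, 0); n·P − (-512) = -288; |n| = 80; distance = 288/80 = 18/5.

18/5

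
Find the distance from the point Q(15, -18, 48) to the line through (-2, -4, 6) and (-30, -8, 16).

A direction vector is d = (-28, -4, 10).
AP = (17, -14, 42); AP·d = 0, |AP|² = 2249, |d|² = 900.
distance² = |AP|² − (AP·d)²/|d|² = 2249 − 0/900 = 2249, so the distance is √2249.

√2249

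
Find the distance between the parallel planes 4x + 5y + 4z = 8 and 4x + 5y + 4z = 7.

Both planes have normal n = (4, 5, 4), |n| = √57. Any point on the first plane is at distance |7 − 8|/|n| = 1/√57 from the second.

1/√57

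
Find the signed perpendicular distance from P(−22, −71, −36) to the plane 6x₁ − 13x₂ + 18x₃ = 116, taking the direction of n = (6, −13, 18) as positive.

n·P − 116 = 27.
|n| = 23, so the signed distance is 27/23.

27/23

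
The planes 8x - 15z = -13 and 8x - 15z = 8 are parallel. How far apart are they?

21/17

With common normal n = (8, 0, -15) (|n| = 17), the distance is |(-13) − 8|/|n| = 21/17.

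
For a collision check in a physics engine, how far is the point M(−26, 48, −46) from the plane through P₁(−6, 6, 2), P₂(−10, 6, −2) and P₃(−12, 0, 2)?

P₁P₂ = (−4, 0, −4) and P₁P₃ = (−6, −6, 0), so a normal is n = P₁P₂ × P₁P₃ = (−24, 24, 24).
Then n·(−26, 48, −46) − 336 = 336.
|n| = √(576 + 576 + 576) = 24√3, so the distance is |336|/(24√3) = 14/√3.

14/√3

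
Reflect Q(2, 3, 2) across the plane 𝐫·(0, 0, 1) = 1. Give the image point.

(2, 3, 0)

n = (0, 0, 1), |n|² = 1, n·Q − 1 = 1, so t = 1/1 = 1.
Foot F = Q − 1·n = (2, 3, 1); the reflection is 2F − Q = (2, 3, 0).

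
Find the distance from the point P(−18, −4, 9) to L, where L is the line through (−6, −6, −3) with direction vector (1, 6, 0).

Direction vector d = (1, 6, 0).
AP = (−12, 2, 12); AP·d = 0, |AP|² = 292, |d|² = 37.
distance² = |AP|² − (AP·d)²/|d|² = 292 − 0/37 = 292, so the distance is 2√73.

2√73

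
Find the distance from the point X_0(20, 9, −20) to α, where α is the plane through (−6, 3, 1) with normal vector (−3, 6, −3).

7/√6

The plane has equation n·(r − (−6, 3, 1)) = 0, i.e. n·r = 33.
n = (−3, 6, −3); n·P − 33 = 21; |n| = 3√6; distance = 21/(3√6) = 7√6/6.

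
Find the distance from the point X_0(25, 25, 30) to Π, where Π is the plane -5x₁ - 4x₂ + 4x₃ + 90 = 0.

d = |(-5)·25 + (-4)·25 + 4·30 − (-90)| / √(25 + 16 + 16) = |-15| / √57 = 5√57/19.

15/√57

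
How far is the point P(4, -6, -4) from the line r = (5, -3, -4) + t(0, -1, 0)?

Direction vector d = (0, -1, 0).
AP = (-1, -3, 0), and AP × d = (0, 0, 1).
|AP × d|² = 1 and |d|² = 1, so the distance is √1 = 1.

1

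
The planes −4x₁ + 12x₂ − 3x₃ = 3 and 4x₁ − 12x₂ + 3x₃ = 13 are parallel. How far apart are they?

16/13

Divide the second equation by -1 to match normals: −4x₁ + 12x₂ − 3x₃ = -13.
Both planes have normal n = (−4, 12, −3), |n| = 13. Any point on the first plane is at distance |(-13) − 3|/|n| = 16/13 from the second.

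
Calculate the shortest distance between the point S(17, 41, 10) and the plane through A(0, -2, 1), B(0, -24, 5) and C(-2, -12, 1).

AB = (0, -22, 4) and AC = (-2, -10, 0), so a normal is n = AB × AC = (40, -8, -44).
d = |40·17 + (-8)·41 + (-44)·10 − (-28)| / √(1600 + 64 + 1936) = |-60| / 60 = 1.

1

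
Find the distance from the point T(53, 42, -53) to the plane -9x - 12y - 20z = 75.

d = |(-9)·53 + (-12)·42 + (-20)·(-53) − 75| / √(81 + 144 + 400) = |4| / 25 = 4/25.

4/25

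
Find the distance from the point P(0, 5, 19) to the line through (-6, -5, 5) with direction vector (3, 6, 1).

Direction vector d = (3, 6, 1).
AP = (6, 10, 14), and AP × d = (-74, 36, 6).
|AP × d|² = 6808 and |d|² = 46, so the distance is √(6808/46) = √148 = 2√37.

2√37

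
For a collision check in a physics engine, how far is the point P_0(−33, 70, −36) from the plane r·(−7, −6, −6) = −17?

4

n = (−7, −6, −6); n·P − (-17) = 44; |n| = 11; distance = 44/11 = 4.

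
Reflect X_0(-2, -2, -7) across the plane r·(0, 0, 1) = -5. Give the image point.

(-2, -2, -3)

With n = (0, 0, 1), the signed offset is (n·X_0 − (-5))/|n|² = -2/1 = -2.
X_0' = X_0 − 2t·n = (-2, -2, -7) − (-4)·(0, 0, 1) = (-2, -2, -3).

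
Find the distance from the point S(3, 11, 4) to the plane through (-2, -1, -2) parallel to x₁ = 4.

5

Parallel planes share the normal n = (1, 0, 0); since (-2, -1, -2) lies on the plane, its equation is x₁ = -2.
d = |1·3 − (-2)| / √(1 + 0 + 0) = |5| / 1 = 5.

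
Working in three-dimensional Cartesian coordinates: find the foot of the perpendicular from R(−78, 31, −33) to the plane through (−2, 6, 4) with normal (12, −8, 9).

n = (12, −8, 9), |n|² = 289, and n·R − (-36) = -1445.
t = -1445/289 = -5, so the foot is R − t·n = (−78, 31, −33) − (-5)·(12, −8, 9) = (−18, −9, 12).

(-18, -9, 12)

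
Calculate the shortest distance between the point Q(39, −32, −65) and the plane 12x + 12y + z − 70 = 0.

3

Normal vector n = (12, 12, 1), and n·(39, −32, −65) − 70 = −51.
|n| = √(144 + 144 + 1) = 17, so the distance is |-51|/17 = 3.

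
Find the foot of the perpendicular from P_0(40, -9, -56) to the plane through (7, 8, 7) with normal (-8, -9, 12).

(16, -36, -20)

n = (-8, -9, 12), |n|² = 289, and n·P_0 − (-44) = -867.
t = -867/289 = -3, so the foot is P_0 − t·n = (40, -9, -56) − (-3)·(-8, -9, 12) = (16, -36, -20).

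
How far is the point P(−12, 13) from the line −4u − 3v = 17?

The normal to the line is n = (−4, −3) with |n| = 5.
|n·P − 17| = |9 − 17| = 8, so the distance is 8/5.

8/5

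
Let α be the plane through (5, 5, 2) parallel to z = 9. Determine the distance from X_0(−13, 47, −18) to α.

Parallel planes share the normal n = (0, 0, 1); since (5, 5, 2) lies on the plane, its equation is z = 2.
n = (0, 0, 1); n·P − 2 = -20; |n| = 1; distance = 20/1 = 20.

20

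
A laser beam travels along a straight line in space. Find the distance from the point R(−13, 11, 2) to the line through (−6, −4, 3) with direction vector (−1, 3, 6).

Direction vector d = (−1, 3, 6).
AP = (−7, 15, −1); AP·d = 46, |AP|² = 275, |d|² = 46.
distance² = |AP|² − (AP·d)²/|d|² = 275 − 2116/46 = 229, so the distance is √229.

√229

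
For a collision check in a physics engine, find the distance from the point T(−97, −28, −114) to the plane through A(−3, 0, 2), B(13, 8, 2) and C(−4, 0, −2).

4

AB = (16, 8, 0) and AC = (−1, 0, −4), so a normal is n = AB × AC = (−32, 64, 8).
d = |(-32)·(-97) + 64·(-28) + 8·(-114) − 112| / √(1024 + 4096 + 64) = |288| / 72 = 4.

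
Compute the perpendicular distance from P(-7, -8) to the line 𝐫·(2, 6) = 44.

d = |2·(-7) + 6·(-8) − 44| / √(4 + 36) = |-106|/(2√10) = 53/√10.

53√10/10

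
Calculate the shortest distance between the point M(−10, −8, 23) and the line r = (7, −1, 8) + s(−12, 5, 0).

√394

Direction vector d = (−12, 5, 0).
AP = (−17, −7, 15); AP·d = 169, |AP|² = 563, |d|² = 169.
distance² = |AP|² − (AP·d)²/|d|² = 563 − 28561/169 = 394, so the distance is √394.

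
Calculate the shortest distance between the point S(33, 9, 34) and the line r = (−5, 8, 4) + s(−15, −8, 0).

Direction vector d = (−15, −8, 0).
AP = (38, 1, 30), and AP × d = (240, −450, −289).
|AP × d|² = 343621 and |d|² = 289, so the distance is √(343621/289) = √1189.

√1189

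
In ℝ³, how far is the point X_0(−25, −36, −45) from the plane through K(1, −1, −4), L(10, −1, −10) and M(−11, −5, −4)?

5

KL = (9, 0, −6) and KM = (−12, −4, 0), so a normal is n = KL × KM = (−24, 72, −36).
n = (−24, 72, −36); n·P − 48 = -420; |n| = 84; distance = 420/84 = 5.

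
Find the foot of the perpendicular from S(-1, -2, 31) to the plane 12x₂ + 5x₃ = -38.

(-1, -14, 26)

n = (0, 12, 5), |n|² = 169, and n·S − (-38) = 169.
t = 169/169 = 1, so the foot is S − t·n = (-1, -2, 31) − 1·(0, 12, 5) = (-1, -14, 26).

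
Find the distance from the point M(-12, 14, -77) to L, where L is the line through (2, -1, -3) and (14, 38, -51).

2√482

A direction vector is d = (12, 39, -48).
AP = (-14, 15, -74); AP·d = 3969, |AP|² = 5897, |d|² = 3969.
distance² = |AP|² − (AP·d)²/|d|² = 5897 − 15752961/3969 = 1928, so the distance is 2√482.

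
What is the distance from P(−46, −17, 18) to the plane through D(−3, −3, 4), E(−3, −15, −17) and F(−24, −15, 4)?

DE = (0, −12, −21) and DF = (−21, −12, 0), so a normal is n = DE × DF = (−252, 441, −252).
Then n·(−46, −17, 18) − (−1575) = 1134.
|n| = √(63504 + 194481 + 63504) = 567, so the distance is |1134|/567 = 2.

2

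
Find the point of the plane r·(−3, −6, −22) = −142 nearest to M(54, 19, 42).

(48, 7, -2)

The perpendicular from M has direction n = (−3, −6, −22): r = (54, 19, 42) + λ(−3, −6, −22).
Substitute into the plane: n·(M + λn) = -142 gives -1200 + 529λ = -142, so λ = 2.
Foot = (54, 19, 42) + 2·(−3, −6, −22) = (48, 7, −2).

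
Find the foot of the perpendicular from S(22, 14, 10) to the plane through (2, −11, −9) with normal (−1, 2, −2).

n = (−1, 2, −2), |n|² = 9, and n·S − (-6) = -8.
t = -8/9, so the foot is S − t·n = (22, 14, 10) − (-8/9)·(−1, 2, −2) = (190/9, 142/9, 74/9).

(190/9, 142/9, 74/9)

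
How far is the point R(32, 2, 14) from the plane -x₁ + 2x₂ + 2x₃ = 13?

13/3

Normal vector n = (-1, 2, 2), and n·(32, 2, 14) - 13 = -13.
|n| = √(1 + 4 + 4) = 3, so the distance is |-13|/3 = 13/3.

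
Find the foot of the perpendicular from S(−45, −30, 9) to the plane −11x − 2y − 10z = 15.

(-23, -26, 29)

n = (−11, −2, −10), |n|² = 225, and n·S − 15 = 450.
t = 450/225 = 2, so the foot is S − t·n = (−45, −30, 9) − 2·(−11, −2, −10) = (−23, −26, 29).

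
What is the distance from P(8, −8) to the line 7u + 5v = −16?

d = |7·8 + 5·(-8) − (-16)| / √(49 + 25) = |32|/√74 = 32/√74.

16√74/37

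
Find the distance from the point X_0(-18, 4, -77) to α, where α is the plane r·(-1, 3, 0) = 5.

5√10/2

n = (-1, 3, 0); n·P − 5 = 25; |n| = √10; distance = 25/√10.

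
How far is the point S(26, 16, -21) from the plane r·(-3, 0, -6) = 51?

√5/5

Normal vector n = (-3, 0, -6), and n·(26, 16, -21) - 51 = -3.
|n| = √(9 + 0 + 36) = 3√5, so the distance is |-3|/(3√5) = 1/√5.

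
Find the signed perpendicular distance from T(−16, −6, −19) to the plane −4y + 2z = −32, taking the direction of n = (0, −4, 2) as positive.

9/√5

n·T − (-32) = 18.
|n| = 2√5, so the signed distance is 9/√5.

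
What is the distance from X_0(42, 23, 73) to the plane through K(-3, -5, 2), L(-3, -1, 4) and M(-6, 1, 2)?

KL = (0, 4, 2) and KM = (-3, 6, 0), so a normal is n = KL × KM = (-12, -6, 12).
d = |(-12)·42 + (-6)·23 + 12·73 − 90| / √(144 + 36 + 144) = |144| / 18 = 8.

8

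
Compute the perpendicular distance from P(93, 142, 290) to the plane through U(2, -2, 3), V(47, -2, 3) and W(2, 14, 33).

UV = (45, 0, 0) and UW = (0, 16, 30), so a normal is n = UV × UW = (0, -1350, 720).
n = (0, -1350, 720); n·P − 4860 = 12240; |n| = 1530; distance = 12240/1530 = 8.

8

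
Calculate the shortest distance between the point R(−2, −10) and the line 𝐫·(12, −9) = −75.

47/5

d = |12·(-2) + (-9)·(-10) − (-75)| / √(144 + 81) = |141|/15 = 47/5.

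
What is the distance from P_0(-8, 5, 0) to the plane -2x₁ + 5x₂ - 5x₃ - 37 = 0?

n = (-2, 5, -5); n·P − 37 = 4; |n| = 3√6; distance = 4/(3√6) = 2√6/9.

4/(3√6)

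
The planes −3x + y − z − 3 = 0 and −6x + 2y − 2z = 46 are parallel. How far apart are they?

Divide the second equation by 2 to match normals: −3x + y − z = 23.
Both planes have normal n = (−3, 1, −1), |n| = √11. Any point on the first plane is at distance |23 − 3|/|n| = 20/√11 from the second.

20√11/11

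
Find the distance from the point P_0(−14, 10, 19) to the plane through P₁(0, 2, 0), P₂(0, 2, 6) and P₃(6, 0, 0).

√10

P₁P₂ = (0, 0, 6) and P₁P₃ = (6, −2, 0), so a normal is n = P₁P₂ × P₁P₃ = (12, 36, 0).
n = (12, 36, 0); n·P − 72 = 120; |n| = 12√10; distance = 120/(12√10) = √10.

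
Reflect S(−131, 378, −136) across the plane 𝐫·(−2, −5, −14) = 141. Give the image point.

(-643/5, 384, -596/5)

With n = (−2, −5, −14), the signed offset is (n·S − 141)/|n|² = 135/225 = 3/5.
S' = S − 2t·n = (−131, 378, −136) − (6/5)·(−2, −5, −14) = (−643/5, 384, −596/5).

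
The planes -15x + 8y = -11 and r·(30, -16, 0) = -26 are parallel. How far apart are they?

24/17

Divide the second equation by -2 to match normals: -15x + 8y = 13.
Both planes have normal n = (-15, 8, 0), |n| = 17. Any point on the first plane is at distance |13 − (-11)|/|n| = 24/17 from the second.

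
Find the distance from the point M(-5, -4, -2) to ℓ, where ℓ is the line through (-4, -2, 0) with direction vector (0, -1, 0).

√5

Direction vector d = (0, -1, 0).
AP = (-1, -2, -2); AP·d = 2, |AP|² = 9, |d|² = 1.
distance² = |AP|² − (AP·d)²/|d|² = 9 − 4/1 = 5, so the distance is √5.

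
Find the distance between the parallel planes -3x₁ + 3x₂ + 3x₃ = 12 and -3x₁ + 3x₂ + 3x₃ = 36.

With common normal n = (-3, 3, 3) (|n| = 3√3), the distance is |12 − 36|/|n| = 24/(3√3) = 8√3/3.

8/√3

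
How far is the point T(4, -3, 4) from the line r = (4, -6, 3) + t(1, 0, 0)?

Direction vector d = (1, 0, 0).
AP = (0, 3, 1), and AP × d = (0, 1, -3).
|AP × d|² = 10 and |d|² = 1, so the distance is √10.

√10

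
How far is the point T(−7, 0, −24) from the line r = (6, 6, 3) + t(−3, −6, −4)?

√385

Direction vector d = (−3, −6, −4).
AP = (−13, −6, −27); AP·d = 183, |AP|² = 934, |d|² = 61.
distance² = |AP|² − (AP·d)²/|d|² = 934 − 33489/61 = 385, so the distance is √385.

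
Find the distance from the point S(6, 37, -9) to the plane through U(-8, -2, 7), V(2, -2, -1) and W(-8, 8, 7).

24/√41

UV = (10, 0, -8) and UW = (0, 10, 0), so a normal is n = UV × UW = (80, 0, 100).
n = (80, 0, 100); n·P − 60 = -480; |n| = 20√41; distance = 480/(20√41) = 24/√41.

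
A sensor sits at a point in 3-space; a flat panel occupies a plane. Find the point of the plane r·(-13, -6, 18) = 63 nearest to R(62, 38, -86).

The perpendicular from R has direction n = (-13, -6, 18): r = (62, 38, -86) + μ(-13, -6, 18).
Substitute into the plane: n·(R + μn) = 63 gives -2582 + 529μ = 63, so μ = 5.
Foot = (62, 38, -86) + 5·(-13, -6, 18) = (-3, 8, 4).

(-3, 8, 4)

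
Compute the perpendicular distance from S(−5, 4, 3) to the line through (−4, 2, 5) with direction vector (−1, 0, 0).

2√2

Direction vector d = (−1, 0, 0).
AP = (−1, 2, −2), and AP × d = (0, 2, 2).
|AP × d|² = 8 and |d|² = 1, so the distance is √8 = 2√2.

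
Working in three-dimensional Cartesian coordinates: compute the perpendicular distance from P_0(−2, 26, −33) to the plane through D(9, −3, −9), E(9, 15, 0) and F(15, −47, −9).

DE = (0, 18, 9) and DF = (6, −44, 0), so a normal is n = DE × DF = (396, 54, −108).
n = (396, 54, −108); n·P − 4374 = -198; |n| = 414; distance = 198/414 = 11/23.

11/23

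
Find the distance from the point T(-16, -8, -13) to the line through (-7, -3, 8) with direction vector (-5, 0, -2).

√286

Direction vector d = (-5, 0, -2).
AP = (-9, -5, -21); AP·d = 87, |AP|² = 547, |d|² = 29.
distance² = |AP|² − (AP·d)²/|d|² = 547 − 7569/29 = 286, so the distance is √286.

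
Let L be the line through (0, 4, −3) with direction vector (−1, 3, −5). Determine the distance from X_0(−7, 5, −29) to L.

√166

Direction vector d = (−1, 3, −5).
AP = (−7, 1, −26), and AP × d = (73, −9, −20).
|AP × d|² = 5810 and |d|² = 35, so the distance is √(5810/35) = √166.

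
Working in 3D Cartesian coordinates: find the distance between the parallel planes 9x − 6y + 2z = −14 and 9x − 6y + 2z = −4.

10/11

With common normal n = (9, −6, 2) (|n| = 11), the distance is |(-14) − (-4)|/|n| = 10/11.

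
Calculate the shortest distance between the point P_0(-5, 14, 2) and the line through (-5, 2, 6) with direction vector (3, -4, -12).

4√10

Direction vector d = (3, -4, -12).
AP = (0, 12, -4); AP·d = 0, |AP|² = 160, |d|² = 169.
distance² = |AP|² − (AP·d)²/|d|² = 160 − 0/169 = 160, so the distance is 4√10.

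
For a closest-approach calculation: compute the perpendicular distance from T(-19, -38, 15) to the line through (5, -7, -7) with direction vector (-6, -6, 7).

√85

Direction vector d = (-6, -6, 7).
AP = (-24, -31, 22), and AP × d = (-85, 36, -42).
|AP × d|² = 10285 and |d|² = 121, so the distance is √(10285/121) = √85.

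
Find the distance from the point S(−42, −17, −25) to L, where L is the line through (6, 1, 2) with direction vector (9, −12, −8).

3√373

Direction vector d = (9, −12, −8).
AP = (−48, −18, −27), and AP × d = (−180, −627, 738).
|AP × d|² = 970173 and |d|² = 289, so the distance is √(970173/289) = √3357 = 3√373.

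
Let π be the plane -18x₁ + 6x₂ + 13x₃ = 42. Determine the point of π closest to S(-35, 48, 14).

(1, 36, -12)

n = (-18, 6, 13), |n|² = 529, and n·S − 42 = 1058.
t = 1058/529 = 2, so the foot is S − t·n = (-35, 48, 14) − 2·(-18, 6, 13) = (1, 36, -12).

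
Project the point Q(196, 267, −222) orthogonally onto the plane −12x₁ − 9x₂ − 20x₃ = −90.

(4792/25, 6594/25, -1146/5)

n = (−12, −9, −20), |n|² = 625, and n·Q − (-90) = -225.
t = -225/625 = -9/25, so the foot is Q − t·n = (196, 267, −222) − (-9/25)·(−12, −9, −20) = (4792/25, 6594/25, −1146/5).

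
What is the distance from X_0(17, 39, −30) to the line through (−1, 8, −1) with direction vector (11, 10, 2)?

Direction vector d = (11, 10, 2).
AP = (18, 31, −29), and AP × d = (352, −355, −161).
|AP × d|² = 275850 and |d|² = 225, so the distance is √(275850/225) = √1226.

√1226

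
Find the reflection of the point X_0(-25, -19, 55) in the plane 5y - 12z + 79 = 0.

With n = (0, 5, -12), the signed offset is (n·X_0 − (-79))/|n|² = -676/169 = -4.
X_0' = X_0 − 2t·n = (-25, -19, 55) − (-8)·(0, 5, -12) = (-25, 21, -41).

(-25, 21, -41)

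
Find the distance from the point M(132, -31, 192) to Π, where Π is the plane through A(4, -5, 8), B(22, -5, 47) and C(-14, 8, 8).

4

AB = (18, 0, 39) and AC = (-18, 13, 0), so a normal is n = AB × AC = (-507, -702, 234).
d = |(-507)·132 + (-702)·(-31) + 234·192 − 3354| / √(257049 + 492804 + 54756) = |-3588| / 897 = 4.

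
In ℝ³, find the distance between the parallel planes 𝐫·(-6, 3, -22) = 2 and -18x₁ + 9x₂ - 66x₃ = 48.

Divide the second equation by 3 to match normals: -6x₁ + 3x₂ - 22x₃ = 16.
With common normal n = (-6, 3, -22) (|n| = 23), the distance is |2 − 16|/|n| = 14/23.

14/23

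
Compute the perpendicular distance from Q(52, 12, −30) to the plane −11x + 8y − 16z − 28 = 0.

d = |(-11)·52 + 8·12 + (-16)·(-30) − 28| / √(121 + 64 + 256) = |-24| / 21 = 8/7.

8/7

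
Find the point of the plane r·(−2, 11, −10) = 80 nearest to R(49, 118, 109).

(739/15, 1748/15, 331/3)

The perpendicular from R has direction n = (−2, 11, −10): r = (49, 118, 109) + μ(−2, 11, −10).
Substitute into the plane: n·(R + μn) = 80 gives 110 + 225μ = 80, so μ = -2/15.
Foot = (49, 118, 109) + (-2/15)·(−2, 11, −10) = (739/15, 1748/15, 331/3).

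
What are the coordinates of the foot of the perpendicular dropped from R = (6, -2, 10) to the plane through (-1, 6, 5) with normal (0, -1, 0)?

The perpendicular from R has direction n = (0, -1, 0): r = (6, -2, 10) + λ(0, -1, 0).
Substitute into the plane: n·(R + λn) = -6 gives 2 + 1λ = -6, so λ = -8.
Foot = (6, -2, 10) + (-8)·(0, -1, 0) = (6, 6, 10).

(6, 6, 10)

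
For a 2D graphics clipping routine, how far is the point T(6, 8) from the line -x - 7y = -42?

2√2

d = |(-1)·6 + (-7)·8 − (-42)| / √(1 + 49) = |-20|/(5√2) = 2√2.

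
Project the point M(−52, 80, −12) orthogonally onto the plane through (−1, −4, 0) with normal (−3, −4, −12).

(-685/13, 1028/13, -192/13)

n = (−3, −4, −12), |n|² = 169, and n·M − 19 = -39.
t = -39/169 = -3/13, so the foot is M − t·n = (−52, 80, −12) − (-3/13)·(−3, −4, −12) = (−685/13, 1028/13, −192/13).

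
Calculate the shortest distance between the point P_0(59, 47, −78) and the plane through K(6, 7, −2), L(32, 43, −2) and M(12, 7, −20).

22/23

KL = (26, 36, 0) and KM = (6, 0, −18), so a normal is n = KL × KM = (−648, 468, −216).
n = (−648, 468, −216); n·P − (-180) = 792; |n| = 828; distance = 792/828 = 22/23.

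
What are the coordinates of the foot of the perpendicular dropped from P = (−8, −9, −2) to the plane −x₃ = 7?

n = (0, 0, −1), |n|² = 1, and n·P − 7 = -5.
t = -5/1 = -5, so the foot is P − t·n = (−8, −9, −2) − (-5)·(0, 0, −1) = (−8, −9, −7).

(-8, -9, -7)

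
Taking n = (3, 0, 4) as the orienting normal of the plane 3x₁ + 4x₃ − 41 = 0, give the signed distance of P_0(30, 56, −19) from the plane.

-27/5

n·P_0 − 41 = -27.
|n| = 5, so the signed distance is -27/5.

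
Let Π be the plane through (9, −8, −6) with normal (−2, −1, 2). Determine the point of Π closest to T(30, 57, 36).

n = (−2, −1, 2), |n|² = 9, and n·T − (-22) = -23.
t = -23/9, so the foot is T − t·n = (30, 57, 36) − (-23/9)·(−2, −1, 2) = (224/9, 490/9, 370/9).

(224/9, 490/9, 370/9)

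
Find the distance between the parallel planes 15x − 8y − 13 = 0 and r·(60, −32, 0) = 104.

Divide the second equation by 4 to match normals: 15x − 8y = 26.
Both planes have normal n = (15, −8, 0), |n| = 17. Any point on the first plane is at distance |26 − 13|/|n| = 13/17 from the second.

13/17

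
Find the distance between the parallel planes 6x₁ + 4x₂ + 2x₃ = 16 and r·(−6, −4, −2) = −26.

5√14/14

Divide the second equation by -1 to match normals: 6x₁ + 4x₂ + 2x₃ = 26.
With common normal n = (6, 4, 2) (|n| = 2√14), the distance is |16 − 26|/|n| = 10/(2√14) = 5/√14.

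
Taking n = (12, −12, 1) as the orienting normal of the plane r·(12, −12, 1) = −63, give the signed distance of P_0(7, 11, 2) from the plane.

n·P_0 − (-63) = 17.
|n| = 17, so the signed distance is 17/17 = 1.

1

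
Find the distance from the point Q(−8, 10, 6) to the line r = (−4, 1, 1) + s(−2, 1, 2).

√41

Direction vector d = (−2, 1, 2).
AP = (−4, 9, 5); AP·d = 27, |AP|² = 122, |d|² = 9.
distance² = |AP|² − (AP·d)²/|d|² = 122 − 729/9 = 41, so the distance is √41.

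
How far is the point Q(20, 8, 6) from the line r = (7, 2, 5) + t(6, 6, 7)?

Direction vector d = (6, 6, 7).
AP = (13, 6, 1), and AP × d = (36, −85, 42).
|AP × d|² = 10285 and |d|² = 121, so the distance is √(10285/121) = √85.

√85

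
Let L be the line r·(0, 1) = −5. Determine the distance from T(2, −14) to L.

d = |0·2 + 1·(-14) − (-5)| / √(0 + 1) = |-9|/1 = 9.

9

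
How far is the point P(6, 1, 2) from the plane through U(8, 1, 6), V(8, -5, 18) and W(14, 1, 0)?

√6

UV = (0, -6, 12) and UW = (6, 0, -6), so a normal is n = UV × UW = (36, 72, 36).
Then n·(6, 1, 2) - 576 = -216.
|n| = √(1296 + 5184 + 1296) = 36√6, so the distance is |-216|/(36√6) = √6.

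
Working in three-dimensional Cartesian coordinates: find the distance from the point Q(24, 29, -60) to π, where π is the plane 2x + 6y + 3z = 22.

d = |2·24 + 6·29 + 3·(-60) − 22| / √(4 + 36 + 9) = |20| / 7 = 20/7.

20/7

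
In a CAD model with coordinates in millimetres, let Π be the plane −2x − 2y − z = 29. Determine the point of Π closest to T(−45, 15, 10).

(-121/3, 59/3, 37/3)

n = (−2, −2, −1), |n|² = 9, and n·T − 29 = 21.
t = 21/9 = 7/3, so the foot is T − t·n = (−45, 15, 10) − (7/3)·(−2, −2, −1) = (−121/3, 59/3, 37/3).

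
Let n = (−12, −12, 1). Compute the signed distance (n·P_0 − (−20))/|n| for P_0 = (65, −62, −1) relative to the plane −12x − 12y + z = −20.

n·P_0 − (-20) = -17.
|n| = 17, so the signed distance is -17/17 = -1.

-1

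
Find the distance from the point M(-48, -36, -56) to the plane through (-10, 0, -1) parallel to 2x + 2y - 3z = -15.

Parallel planes share the normal n = (2, 2, -3); since (-10, 0, -1) lies on the plane, its equation is 2x + 2y - 3z = -17.
Then n·(-48, -36, -56) - (-17) = 17.
|n| = √(4 + 4 + 9) = √17, so the distance is |17|/√17 = √17.

√17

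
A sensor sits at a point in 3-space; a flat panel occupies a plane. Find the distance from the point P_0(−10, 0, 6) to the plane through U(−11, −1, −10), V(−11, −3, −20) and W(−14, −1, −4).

UV = (0, −2, −10) and UW = (−3, 0, 6), so a normal is n = UV × UW = (−12, 30, −6).
d = |(-12)·(-10) + 30·0 + (-6)·6 − 162| / √(144 + 900 + 36) = |-78| / (6√30) = 13/√30.

13√30/30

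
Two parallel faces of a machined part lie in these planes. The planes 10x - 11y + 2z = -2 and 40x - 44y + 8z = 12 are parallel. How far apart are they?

1/3

Divide the second equation by 4 to match normals: 10x - 11y + 2z = 3.
With common normal n = (10, -11, 2) (|n| = 15), the distance is |(-2) − 3|/|n| = 5/15 = 1/3.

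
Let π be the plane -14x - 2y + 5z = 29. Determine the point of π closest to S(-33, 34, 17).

(-5, 38, 7)

n = (-14, -2, 5), |n|² = 225, and n·S − 29 = 450.
t = 450/225 = 2, so the foot is S − t·n = (-33, 34, 17) − 2·(-14, -2, 5) = (-5, 38, 7).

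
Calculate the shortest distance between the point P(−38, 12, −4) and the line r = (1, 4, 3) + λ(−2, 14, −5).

√1409

Direction vector d = (−2, 14, −5).
AP = (−39, 8, −7); AP·d = 225, |AP|² = 1634, |d|² = 225.
distance² = |AP|² − (AP·d)²/|d|² = 1634 − 50625/225 = 1409, so the distance is √1409.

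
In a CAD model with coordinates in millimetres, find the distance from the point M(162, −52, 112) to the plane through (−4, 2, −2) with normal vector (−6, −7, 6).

The plane has equation n·(r − (−4, 2, −2)) = 0, i.e. n·r = -2.
d = |(-6)·162 + (-7)·(-52) + 6·112 − (-2)| / √(36 + 49 + 36) = |66| / 11 = 6.

6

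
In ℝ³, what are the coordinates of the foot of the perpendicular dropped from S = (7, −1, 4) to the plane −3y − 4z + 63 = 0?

n = (0, −3, −4), |n|² = 25, and n·S − (-63) = 50.
t = 50/25 = 2, so the foot is S − t·n = (7, −1, 4) − 2·(0, −3, −4) = (7, 5, 12).

(7, 5, 12)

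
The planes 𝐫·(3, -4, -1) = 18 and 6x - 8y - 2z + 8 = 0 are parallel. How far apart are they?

Divide the second equation by 2 to match normals: 3x - 4y - z = -4.
With common normal n = (3, -4, -1) (|n| = √26), the distance is |18 − (-4)|/|n| = 22/√26 = 11√26/13.

22/√26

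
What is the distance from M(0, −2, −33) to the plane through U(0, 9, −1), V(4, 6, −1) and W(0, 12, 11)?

6√26/13

UV = (4, −3, 0) and UW = (0, 3, 12), so a normal is n = UV × UW = (−36, −48, 12).
n = (−36, −48, 12); n·P − (-444) = 144; |n| = 12√26; distance = 144/(12√26) = 12/√26.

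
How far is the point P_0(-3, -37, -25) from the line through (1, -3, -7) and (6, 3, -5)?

2√114

A direction vector is d = (5, 6, 2).
AP = (-4, -34, -18), and AP × d = (40, -82, 146).
|AP × d|² = 29640 and |d|² = 65, so the distance is √(29640/65) = √456 = 2√114.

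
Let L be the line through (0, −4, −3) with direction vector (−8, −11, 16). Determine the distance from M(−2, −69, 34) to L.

3√181

Direction vector d = (−8, −11, 16).
AP = (−2, −65, 37), and AP × d = (−633, −264, −498).
|AP × d|² = 718389 and |d|² = 441, so the distance is √(718389/441) = √1629 = 3√181.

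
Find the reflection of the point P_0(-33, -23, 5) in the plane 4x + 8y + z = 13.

n = (4, 8, 1), |n|² = 81, n·P_0 − 13 = -324, so t = -324/81 = -4.
Foot F = P_0 − (-4)·n = (-17, 9, 9); the reflection is 2F − P_0 = (-1, 41, 13).

(-1, 41, 13)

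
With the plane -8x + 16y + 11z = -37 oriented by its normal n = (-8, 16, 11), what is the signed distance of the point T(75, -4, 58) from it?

11/21

n·T − (-37) = 11.
|n| = 21, so the signed distance is 11/21.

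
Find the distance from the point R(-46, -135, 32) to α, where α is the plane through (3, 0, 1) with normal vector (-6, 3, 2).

The plane has equation n·(r − (3, 0, 1)) = 0, i.e. n·r = -16.
Then n·(-46, -135, 32) - (-16) = -49.
|n| = √(36 + 9 + 4) = 7, so the distance is |-49|/7 = 7.

7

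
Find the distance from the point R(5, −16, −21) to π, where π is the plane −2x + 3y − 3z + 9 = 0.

Normal vector n = (−2, 3, −3), and n·(5, −16, −21) − (−9) = 14.
|n| = √(4 + 9 + 9) = √22, so the distance is |14|/√22 = 7√22/11.

7√22/11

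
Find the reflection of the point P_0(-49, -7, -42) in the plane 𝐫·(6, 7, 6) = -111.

n = (6, 7, 6), |n|² = 121, n·P_0 − (-111) = -484, so t = -484/121 = -4.
Foot F = P_0 − (-4)·n = (-25, 21, -18); the reflection is 2F − P_0 = (-1, 49, 6).

(-1, 49, 6)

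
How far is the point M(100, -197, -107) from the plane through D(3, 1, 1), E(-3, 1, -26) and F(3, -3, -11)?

9

DE = (-6, 0, -27) and DF = (0, -4, -12), so a normal is n = DE × DF = (-108, -72, 24).
Then n·(100, -197, -107) - (-372) = 1188.
|n| = √(11664 + 5184 + 576) = 132, so the distance is |1188|/132 = 9.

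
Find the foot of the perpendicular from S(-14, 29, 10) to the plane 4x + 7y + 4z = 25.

(-22, 15, 2)

n = (4, 7, 4), |n|² = 81, and n·S − 25 = 162.
t = 162/81 = 2, so the foot is S − t·n = (-14, 29, 10) − 2·(4, 7, 4) = (-22, 15, 2).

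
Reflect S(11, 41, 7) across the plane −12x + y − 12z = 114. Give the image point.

n = (−12, 1, −12), |n|² = 289, n·S − 114 = -289, so t = -289/289 = -1.
Foot F = S − (-1)·n = (−1, 42, −5); the reflection is 2F − S = (−13, 43, −17).

(-13, 43, -17)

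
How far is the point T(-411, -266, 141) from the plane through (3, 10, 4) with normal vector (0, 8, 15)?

The plane has equation n·(r − (3, 10, 4)) = 0, i.e. n·r = 140.
Then n·(-411, -266, 141) - 140 = -153.
|n| = √(0 + 64 + 225) = 17, so the distance is |-153|/17 = 9.

9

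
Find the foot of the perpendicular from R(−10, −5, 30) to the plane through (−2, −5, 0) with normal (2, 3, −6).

n = (2, 3, −6), |n|² = 49, and n·R − (-19) = -196.
t = -196/49 = -4, so the foot is R − t·n = (−10, −5, 30) − (-4)·(2, 3, −6) = (−2, 7, 6).

(-2, 7, 6)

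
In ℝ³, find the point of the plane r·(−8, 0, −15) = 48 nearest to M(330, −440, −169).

(5538/17, -440, -3008/17)

The perpendicular from M has direction n = (−8, 0, −15): r = (330, −440, −169) + μ(−8, 0, −15).
Substitute into the plane: n·(M + μn) = 48 gives -105 + 289μ = 48, so μ = 9/17.
Foot = (330, −440, −169) + (9/17)·(−8, 0, −15) = (5538/17, −440, −3008/17).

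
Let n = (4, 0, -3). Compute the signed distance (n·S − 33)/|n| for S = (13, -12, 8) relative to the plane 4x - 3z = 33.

-1

n·S − 33 = -5.
|n| = 5, so the signed distance is -5/5 = -1.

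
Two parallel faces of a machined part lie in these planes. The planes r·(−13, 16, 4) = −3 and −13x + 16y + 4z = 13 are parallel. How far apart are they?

With common normal n = (−13, 16, 4) (|n| = 21), the distance is |(-3) − 13|/|n| = 16/21.

16/21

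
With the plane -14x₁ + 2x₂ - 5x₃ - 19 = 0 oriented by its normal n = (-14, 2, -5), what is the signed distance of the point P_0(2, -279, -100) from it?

n·P_0 − 19 = -105.
|n| = 15, so the signed distance is -105/15 = -7.

-7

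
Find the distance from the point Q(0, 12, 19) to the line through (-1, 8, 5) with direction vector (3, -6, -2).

2√41

Direction vector d = (3, -6, -2).
AP = (1, 4, 14), and AP × d = (76, 44, -18).
|AP × d|² = 8036 and |d|² = 49, so the distance is √(8036/49) = √164 = 2√41.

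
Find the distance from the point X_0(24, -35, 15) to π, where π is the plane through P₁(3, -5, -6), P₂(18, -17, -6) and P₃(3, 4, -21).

P₁P₂ = (15, -12, 0) and P₁P₃ = (0, 9, -15), so a normal is n = P₁P₂ × P₁P₃ = (180, 225, 135).
Then n·(24, -35, 15) - (-1395) = -135.
|n| = √(32400 + 50625 + 18225) = 225√2, so the distance is |-135|/(225√2) = 3√2/10.

3√2/10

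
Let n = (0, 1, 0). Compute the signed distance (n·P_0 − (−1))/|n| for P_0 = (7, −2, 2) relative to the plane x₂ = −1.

-1

n·P_0 − (-1) = -1.
|n| = 1, so the signed distance is -1/1 = -1.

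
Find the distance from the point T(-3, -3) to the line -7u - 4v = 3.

d = |(-7)·(-3) + (-4)·(-3) − 3| / √(49 + 16) = |30|/√65 = 6√65/13.

6√65/13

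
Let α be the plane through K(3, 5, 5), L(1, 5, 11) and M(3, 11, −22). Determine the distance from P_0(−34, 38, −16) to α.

3

KL = (−2, 0, 6) and KM = (0, 6, −27), so a normal is n = KL × KM = (−36, −54, −12).
d = |(-36)·(-34) + (-54)·38 + (-12)·(-16) − (-438)| / √(1296 + 2916 + 144) = |-198| / 66 = 3.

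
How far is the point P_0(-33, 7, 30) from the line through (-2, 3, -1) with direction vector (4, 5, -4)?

Direction vector d = (4, 5, -4).
AP = (-31, 4, 31), and AP × d = (-171, 0, -171).
|AP × d|² = 58482 and |d|² = 57, so the distance is √(58482/57) = √1026 = 3√114.

3√114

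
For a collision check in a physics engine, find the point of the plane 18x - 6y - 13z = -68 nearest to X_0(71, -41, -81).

(-19, -11, -16)

The perpendicular from X_0 has direction n = (18, -6, -13): r = (71, -41, -81) + μ(18, -6, -13).
Substitute into the plane: n·(X_0 + μn) = -68 gives 2577 + 529μ = -68, so μ = -5.
Foot = (71, -41, -81) + (-5)·(18, -6, -13) = (-19, -11, -16).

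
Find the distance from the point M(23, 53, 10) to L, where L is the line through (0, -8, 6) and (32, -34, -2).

15√17

A direction vector is d = (32, -26, -8).
AP = (23, 61, 4), and AP × d = (-384, 312, -2550).
|AP × d|² = 6747300 and |d|² = 1764, so the distance is √(6747300/1764) = √3825 = 15√17.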